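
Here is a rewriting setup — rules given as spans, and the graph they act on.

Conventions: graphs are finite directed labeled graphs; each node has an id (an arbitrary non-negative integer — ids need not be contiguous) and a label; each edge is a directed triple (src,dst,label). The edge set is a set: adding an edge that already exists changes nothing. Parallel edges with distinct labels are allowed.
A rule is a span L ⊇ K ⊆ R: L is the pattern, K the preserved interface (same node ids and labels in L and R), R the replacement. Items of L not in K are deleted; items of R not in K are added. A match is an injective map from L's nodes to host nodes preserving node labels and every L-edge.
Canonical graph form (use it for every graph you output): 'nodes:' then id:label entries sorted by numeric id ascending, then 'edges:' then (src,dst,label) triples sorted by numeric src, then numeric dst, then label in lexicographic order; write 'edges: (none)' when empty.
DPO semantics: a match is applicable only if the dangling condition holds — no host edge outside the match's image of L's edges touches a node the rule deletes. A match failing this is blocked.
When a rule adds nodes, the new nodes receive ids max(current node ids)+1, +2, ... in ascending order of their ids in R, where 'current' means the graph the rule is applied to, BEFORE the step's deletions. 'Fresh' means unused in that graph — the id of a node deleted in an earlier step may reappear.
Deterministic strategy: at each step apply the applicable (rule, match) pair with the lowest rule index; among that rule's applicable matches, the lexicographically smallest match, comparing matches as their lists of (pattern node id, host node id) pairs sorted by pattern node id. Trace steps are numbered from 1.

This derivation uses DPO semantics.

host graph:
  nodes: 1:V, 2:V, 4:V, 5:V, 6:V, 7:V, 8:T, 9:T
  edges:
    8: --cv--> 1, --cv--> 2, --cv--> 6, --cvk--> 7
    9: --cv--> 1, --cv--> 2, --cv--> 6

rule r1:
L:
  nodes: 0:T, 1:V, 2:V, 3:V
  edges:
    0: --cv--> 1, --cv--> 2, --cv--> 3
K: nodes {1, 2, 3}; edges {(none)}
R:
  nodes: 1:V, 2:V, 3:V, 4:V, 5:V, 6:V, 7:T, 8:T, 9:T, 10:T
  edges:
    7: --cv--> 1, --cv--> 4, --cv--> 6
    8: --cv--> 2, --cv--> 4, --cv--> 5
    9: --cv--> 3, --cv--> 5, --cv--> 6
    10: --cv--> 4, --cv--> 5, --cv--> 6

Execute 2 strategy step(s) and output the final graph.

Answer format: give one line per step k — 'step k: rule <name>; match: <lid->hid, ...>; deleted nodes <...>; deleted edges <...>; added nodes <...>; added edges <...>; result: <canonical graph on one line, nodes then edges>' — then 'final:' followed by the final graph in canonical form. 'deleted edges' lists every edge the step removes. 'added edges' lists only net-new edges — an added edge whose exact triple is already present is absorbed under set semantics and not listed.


step 1: rule r1; match: 0->9, 1->1, 2->2, 3->6; deleted nodes 9; deleted edges (9,1,cv); (9,2,cv); (9,6,cv); added nodes 10, 11, 12, 13, 14, 15, 16; added edges (13,1,cv); (13,10,cv); (13,12,cv); (14,2,cv); (14,10,cv); (14,11,cv); (15,6,cv); (15,11,cv); (15,12,cv); (16,10,cv); (16,11,cv); (16,12,cv); result: nodes: 1:V, 2:V, 4:V, 5:V, 6:V, 7:V, 8:T, 10:V, 11:V, 12:V, 13:T, 14:T, 15:T, 16:T edges: (8,1,cv); (8,2,cv); (8,6,cv); (8,7,cvk); (13,1,cv); (13,10,cv); (13,12,cv); (14,2,cv); (14,10,cv); (14,11,cv); (15,6,cv); (15,11,cv); (15,12,cv); (16,10,cv); (16,11,cv); (16,12,cv)
step 2: rule r1; match: 0->13, 1->1, 2->10, 3->12; deleted nodes 13; deleted edges (13,1,cv); (13,10,cv); (13,12,cv); added nodes 17, 18, 19, 20, 21, 22, 23; added edges (20,1,cv); (20,17,cv); (20,19,cv); (21,10,cv); (21,17,cv); (21,18,cv); (22,12,cv); (22,18,cv); (22,19,cv); (23,17,cv); (23,18,cv); (23,19,cv); result: nodes: 1:V, 2:V, 4:V, 5:V, 6:V, 7:V, 8:T, 10:V, 11:V, 12:V, 14:T, 15:T, 16:T, 17:V, 18:V, 19:V, 20:T, 21:T, 22:T, 23:T edges: (8,1,cv); (8,2,cv); (8,6,cv); (8,7,cvk); (14,2,cv); (14,10,cv); (14,11,cv); (15,6,cv); (15,11,cv); (15,12,cv); (16,10,cv); (16,11,cv); (16,12,cv); (20,1,cv); (20,17,cv); (20,19,cv); (21,10,cv); (21,17,cv); (21,18,cv); (22,12,cv); (22,18,cv); (22,19,cv); (23,17,cv); (23,18,cv); (23,19,cv)
final:
nodes: 1:V, 2:V, 4:V, 5:V, 6:V, 7:V, 8:T, 10:V, 11:V, 12:V, 14:T, 15:T, 16:T, 17:V, 18:V, 19:V, 20:T, 21:T, 22:T, 23:T
edges: (8,1,cv); (8,2,cv); (8,6,cv); (8,7,cvk); (14,2,cv); (14,10,cv); (14,11,cv); (15,6,cv); (15,11,cv); (15,12,cv); (16,10,cv); (16,11,cv); (16,12,cv); (20,1,cv); (20,17,cv); (20,19,cv); (21,10,cv); (21,17,cv); (21,18,cv); (22,12,cv); (22,18,cv); (22,19,cv); (23,17,cv); (23,18,cv); (23,19,cv)


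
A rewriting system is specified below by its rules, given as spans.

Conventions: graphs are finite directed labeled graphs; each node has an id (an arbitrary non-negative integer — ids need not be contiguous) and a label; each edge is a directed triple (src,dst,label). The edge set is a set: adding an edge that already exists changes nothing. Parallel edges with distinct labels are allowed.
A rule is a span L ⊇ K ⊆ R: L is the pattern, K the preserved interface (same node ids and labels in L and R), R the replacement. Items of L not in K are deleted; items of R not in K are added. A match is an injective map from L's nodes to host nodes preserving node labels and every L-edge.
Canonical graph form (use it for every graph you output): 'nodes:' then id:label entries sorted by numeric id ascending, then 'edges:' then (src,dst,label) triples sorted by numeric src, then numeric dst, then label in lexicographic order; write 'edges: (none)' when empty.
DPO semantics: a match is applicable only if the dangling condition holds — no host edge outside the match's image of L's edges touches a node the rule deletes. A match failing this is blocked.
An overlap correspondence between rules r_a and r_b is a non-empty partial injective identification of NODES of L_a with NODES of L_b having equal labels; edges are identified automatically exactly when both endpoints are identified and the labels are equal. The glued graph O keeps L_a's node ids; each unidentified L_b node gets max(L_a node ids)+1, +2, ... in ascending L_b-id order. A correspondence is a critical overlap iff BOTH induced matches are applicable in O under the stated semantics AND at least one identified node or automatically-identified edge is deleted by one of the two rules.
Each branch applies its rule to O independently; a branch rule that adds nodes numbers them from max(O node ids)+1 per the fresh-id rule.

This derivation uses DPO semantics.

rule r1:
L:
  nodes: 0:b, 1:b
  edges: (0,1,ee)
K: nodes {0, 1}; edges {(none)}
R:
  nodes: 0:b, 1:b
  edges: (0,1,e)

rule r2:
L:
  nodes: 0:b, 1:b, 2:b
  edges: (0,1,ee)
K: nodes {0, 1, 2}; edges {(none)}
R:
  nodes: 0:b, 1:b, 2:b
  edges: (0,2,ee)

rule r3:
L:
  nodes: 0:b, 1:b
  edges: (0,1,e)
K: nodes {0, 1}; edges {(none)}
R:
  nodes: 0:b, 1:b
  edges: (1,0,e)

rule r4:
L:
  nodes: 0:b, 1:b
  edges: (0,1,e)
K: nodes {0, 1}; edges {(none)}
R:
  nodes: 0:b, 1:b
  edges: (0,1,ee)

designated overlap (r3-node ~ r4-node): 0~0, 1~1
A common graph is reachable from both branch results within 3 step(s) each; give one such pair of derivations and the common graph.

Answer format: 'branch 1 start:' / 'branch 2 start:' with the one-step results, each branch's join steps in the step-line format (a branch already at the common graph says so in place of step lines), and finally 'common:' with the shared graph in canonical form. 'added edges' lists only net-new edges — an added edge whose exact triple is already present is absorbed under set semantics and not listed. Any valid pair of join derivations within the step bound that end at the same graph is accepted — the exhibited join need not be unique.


branch 1 start:
nodes: 0:b, 1:b
edges: (1,0,e)
branch 2 start:
nodes: 0:b, 1:b
edges: (0,1,ee)
branch 1 step 1: rule r3; match: 0->1, 1->0; deleted nodes (none); deleted edges (1,0,e); added nodes (none); added edges (0,1,e); result: nodes: 0:b, 1:b edges: (0,1,e)
branch 2 step 1: rule r1; match: 0->0, 1->1; deleted nodes (none); deleted edges (0,1,ee); added nodes (none); added edges (0,1,e); result: nodes: 0:b, 1:b edges: (0,1,e)
common:
nodes: 0:b, 1:b
edges: (0,1,e)


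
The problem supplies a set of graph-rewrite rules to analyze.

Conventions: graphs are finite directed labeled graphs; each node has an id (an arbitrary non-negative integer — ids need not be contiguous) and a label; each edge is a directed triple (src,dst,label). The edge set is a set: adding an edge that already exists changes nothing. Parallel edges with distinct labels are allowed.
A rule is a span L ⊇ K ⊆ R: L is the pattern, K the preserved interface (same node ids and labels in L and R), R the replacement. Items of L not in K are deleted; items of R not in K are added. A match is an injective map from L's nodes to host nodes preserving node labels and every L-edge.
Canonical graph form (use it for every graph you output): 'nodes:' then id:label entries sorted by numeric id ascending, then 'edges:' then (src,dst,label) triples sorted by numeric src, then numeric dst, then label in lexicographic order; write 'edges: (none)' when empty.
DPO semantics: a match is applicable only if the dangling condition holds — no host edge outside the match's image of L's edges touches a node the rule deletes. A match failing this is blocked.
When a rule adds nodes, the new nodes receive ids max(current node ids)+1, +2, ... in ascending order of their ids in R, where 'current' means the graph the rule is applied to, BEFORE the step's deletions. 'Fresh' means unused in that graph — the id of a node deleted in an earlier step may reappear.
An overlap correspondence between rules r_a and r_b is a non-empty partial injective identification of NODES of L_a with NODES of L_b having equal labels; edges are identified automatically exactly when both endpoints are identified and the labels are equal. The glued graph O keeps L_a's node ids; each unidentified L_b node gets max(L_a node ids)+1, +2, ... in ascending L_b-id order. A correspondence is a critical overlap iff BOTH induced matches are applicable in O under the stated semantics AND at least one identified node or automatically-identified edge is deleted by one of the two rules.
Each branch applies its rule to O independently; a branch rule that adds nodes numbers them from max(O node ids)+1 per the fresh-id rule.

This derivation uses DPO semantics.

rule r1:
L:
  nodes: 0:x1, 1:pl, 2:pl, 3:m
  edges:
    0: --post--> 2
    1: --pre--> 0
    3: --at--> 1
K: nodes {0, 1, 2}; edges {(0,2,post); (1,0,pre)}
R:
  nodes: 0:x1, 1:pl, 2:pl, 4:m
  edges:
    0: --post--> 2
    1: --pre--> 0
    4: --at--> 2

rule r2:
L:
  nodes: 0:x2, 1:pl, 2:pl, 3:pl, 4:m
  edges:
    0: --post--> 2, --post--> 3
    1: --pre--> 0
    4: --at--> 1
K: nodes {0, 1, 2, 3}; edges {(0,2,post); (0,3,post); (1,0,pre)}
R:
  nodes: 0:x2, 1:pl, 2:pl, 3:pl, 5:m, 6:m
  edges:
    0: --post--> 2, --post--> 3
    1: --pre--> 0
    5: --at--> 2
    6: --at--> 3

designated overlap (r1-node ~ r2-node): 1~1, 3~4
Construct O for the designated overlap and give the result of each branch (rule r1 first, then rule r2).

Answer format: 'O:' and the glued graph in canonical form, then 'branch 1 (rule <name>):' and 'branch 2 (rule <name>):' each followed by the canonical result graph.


O:
nodes: 0:x1, 1:pl, 2:pl, 3:m, 4:x2, 5:pl, 6:pl
edges: (0,2,post); (1,0,pre); (1,4,pre); (3,1,at); (4,5,post); (4,6,post)
branch 1 (rule r1):
nodes: 0:x1, 1:pl, 2:pl, 4:x2, 5:pl, 6:pl, 7:m
edges: (0,2,post); (1,0,pre); (1,4,pre); (4,5,post); (4,6,post); (7,2,at)
branch 2 (rule r2):
nodes: 0:x1, 1:pl, 2:pl, 4:x2, 5:pl, 6:pl, 7:m, 8:m
edges: (0,2,post); (1,0,pre); (1,4,pre); (4,5,post); (4,6,post); (7,5,at); (8,6,at)


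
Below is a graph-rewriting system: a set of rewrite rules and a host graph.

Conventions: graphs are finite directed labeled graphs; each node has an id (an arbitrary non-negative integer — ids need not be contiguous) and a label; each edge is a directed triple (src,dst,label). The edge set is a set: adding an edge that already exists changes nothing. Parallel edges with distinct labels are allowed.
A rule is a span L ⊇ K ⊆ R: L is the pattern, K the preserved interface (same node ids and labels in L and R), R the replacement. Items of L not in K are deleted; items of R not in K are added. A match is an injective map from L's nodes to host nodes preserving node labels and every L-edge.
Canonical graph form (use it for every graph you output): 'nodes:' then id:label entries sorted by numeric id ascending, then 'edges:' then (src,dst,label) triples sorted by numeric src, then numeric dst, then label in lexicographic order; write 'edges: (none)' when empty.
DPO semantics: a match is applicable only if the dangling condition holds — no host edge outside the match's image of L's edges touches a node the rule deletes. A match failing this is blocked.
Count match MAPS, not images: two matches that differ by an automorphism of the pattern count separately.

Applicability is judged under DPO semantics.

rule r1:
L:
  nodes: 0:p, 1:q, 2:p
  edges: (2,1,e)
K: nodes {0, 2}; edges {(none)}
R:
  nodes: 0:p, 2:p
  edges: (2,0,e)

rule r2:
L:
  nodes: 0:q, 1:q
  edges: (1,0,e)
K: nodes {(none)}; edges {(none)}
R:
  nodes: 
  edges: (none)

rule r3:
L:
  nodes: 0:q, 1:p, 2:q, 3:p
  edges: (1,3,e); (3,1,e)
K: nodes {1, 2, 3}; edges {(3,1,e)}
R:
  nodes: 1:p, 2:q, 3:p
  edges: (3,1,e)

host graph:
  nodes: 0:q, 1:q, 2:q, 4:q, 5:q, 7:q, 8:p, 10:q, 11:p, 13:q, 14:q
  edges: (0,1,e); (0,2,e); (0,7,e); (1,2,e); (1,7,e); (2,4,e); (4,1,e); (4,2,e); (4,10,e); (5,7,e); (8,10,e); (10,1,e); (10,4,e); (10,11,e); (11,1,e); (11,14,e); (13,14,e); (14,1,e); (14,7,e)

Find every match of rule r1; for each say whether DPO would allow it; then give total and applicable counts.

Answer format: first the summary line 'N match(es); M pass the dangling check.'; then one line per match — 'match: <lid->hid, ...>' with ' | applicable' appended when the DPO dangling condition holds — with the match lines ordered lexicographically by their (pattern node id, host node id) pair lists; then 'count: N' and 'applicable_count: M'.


3 match(es); 0 pass the dangling check.
match: 0->8, 1->1, 2->11
match: 0->8, 1->14, 2->11
match: 0->11, 1->10, 2->8
count: 3
applicable_count: 0


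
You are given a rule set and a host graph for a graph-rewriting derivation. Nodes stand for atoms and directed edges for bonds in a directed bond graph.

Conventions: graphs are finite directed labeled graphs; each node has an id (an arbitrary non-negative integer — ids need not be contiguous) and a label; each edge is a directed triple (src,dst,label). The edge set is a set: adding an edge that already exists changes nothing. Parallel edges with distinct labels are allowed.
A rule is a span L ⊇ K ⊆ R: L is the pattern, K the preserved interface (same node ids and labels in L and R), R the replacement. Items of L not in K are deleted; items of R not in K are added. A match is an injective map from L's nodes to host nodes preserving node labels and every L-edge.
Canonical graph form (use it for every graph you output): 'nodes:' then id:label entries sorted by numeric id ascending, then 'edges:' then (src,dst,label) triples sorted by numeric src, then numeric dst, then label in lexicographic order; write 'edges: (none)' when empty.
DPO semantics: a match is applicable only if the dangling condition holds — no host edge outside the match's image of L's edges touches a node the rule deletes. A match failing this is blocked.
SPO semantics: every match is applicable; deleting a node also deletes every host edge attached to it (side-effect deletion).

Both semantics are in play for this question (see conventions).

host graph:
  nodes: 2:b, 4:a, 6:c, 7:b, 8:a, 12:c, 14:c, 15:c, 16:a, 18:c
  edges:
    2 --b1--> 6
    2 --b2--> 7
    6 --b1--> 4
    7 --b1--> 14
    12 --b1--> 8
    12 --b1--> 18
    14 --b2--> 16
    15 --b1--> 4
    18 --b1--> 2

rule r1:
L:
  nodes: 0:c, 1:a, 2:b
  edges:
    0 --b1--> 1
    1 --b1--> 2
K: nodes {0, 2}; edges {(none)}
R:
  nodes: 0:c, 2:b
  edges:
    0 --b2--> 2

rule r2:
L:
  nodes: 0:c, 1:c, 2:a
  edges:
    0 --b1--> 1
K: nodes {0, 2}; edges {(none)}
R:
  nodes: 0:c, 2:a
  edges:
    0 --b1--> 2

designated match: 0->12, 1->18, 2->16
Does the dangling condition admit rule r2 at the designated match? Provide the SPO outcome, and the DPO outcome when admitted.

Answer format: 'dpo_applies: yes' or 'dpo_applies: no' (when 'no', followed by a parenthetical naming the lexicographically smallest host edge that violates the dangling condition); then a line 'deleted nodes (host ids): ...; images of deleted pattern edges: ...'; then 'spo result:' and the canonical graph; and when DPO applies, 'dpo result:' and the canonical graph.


dpo_applies: no
(the rule deletes node 18, which keeps host edge (18,2,b1) outside the match image — the dangling condition fails, DPO blocks; SPO proceeds and side-deletes such edges)
deleted nodes (host ids): 18; images of deleted pattern edges: (12,18,b1)
spo result:
nodes: 2:b, 4:a, 6:c, 7:b, 8:a, 12:c, 14:c, 15:c, 16:a
edges: (2,6,b1); (2,7,b2); (6,4,b1); (7,14,b1); (12,8,b1); (12,16,b1); (14,16,b2); (15,4,b1)


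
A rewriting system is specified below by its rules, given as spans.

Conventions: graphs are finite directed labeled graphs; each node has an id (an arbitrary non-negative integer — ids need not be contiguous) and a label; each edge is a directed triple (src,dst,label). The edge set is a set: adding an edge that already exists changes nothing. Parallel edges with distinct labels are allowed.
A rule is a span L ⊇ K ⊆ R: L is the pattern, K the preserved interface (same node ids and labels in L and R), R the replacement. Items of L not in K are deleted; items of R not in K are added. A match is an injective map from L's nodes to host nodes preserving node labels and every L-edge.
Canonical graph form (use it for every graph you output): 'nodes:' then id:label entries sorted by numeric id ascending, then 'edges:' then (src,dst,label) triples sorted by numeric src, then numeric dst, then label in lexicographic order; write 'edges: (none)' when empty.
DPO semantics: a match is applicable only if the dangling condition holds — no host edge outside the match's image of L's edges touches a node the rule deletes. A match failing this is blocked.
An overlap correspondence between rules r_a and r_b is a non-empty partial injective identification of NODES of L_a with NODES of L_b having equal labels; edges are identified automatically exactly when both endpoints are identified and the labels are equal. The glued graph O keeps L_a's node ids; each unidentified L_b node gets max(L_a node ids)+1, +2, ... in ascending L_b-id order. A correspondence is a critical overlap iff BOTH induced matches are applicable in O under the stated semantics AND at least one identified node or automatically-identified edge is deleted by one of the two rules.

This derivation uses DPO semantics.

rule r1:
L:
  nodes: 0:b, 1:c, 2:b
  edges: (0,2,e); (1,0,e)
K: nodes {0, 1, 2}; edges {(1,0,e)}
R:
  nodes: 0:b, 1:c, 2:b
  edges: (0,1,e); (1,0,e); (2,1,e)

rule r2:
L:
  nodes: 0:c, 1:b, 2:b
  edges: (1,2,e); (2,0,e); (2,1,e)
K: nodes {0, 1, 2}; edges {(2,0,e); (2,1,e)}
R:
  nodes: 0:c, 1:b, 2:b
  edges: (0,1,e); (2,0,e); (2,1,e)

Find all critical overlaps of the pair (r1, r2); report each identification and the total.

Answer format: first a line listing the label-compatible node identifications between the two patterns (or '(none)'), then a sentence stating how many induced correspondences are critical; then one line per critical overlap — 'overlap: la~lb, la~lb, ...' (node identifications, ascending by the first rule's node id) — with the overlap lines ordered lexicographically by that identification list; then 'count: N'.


label-compatible node identifications between L(r1) and L(r2): 0~1, 0~2, 1~0, 2~1, 2~2
4 of the induced correspondences are critical overlaps of r1 and r2.
overlap: 0~1, 1~0, 2~2
overlap: 0~1, 2~2
overlap: 0~2, 1~0, 2~1
overlap: 0~2, 2~1
count: 4


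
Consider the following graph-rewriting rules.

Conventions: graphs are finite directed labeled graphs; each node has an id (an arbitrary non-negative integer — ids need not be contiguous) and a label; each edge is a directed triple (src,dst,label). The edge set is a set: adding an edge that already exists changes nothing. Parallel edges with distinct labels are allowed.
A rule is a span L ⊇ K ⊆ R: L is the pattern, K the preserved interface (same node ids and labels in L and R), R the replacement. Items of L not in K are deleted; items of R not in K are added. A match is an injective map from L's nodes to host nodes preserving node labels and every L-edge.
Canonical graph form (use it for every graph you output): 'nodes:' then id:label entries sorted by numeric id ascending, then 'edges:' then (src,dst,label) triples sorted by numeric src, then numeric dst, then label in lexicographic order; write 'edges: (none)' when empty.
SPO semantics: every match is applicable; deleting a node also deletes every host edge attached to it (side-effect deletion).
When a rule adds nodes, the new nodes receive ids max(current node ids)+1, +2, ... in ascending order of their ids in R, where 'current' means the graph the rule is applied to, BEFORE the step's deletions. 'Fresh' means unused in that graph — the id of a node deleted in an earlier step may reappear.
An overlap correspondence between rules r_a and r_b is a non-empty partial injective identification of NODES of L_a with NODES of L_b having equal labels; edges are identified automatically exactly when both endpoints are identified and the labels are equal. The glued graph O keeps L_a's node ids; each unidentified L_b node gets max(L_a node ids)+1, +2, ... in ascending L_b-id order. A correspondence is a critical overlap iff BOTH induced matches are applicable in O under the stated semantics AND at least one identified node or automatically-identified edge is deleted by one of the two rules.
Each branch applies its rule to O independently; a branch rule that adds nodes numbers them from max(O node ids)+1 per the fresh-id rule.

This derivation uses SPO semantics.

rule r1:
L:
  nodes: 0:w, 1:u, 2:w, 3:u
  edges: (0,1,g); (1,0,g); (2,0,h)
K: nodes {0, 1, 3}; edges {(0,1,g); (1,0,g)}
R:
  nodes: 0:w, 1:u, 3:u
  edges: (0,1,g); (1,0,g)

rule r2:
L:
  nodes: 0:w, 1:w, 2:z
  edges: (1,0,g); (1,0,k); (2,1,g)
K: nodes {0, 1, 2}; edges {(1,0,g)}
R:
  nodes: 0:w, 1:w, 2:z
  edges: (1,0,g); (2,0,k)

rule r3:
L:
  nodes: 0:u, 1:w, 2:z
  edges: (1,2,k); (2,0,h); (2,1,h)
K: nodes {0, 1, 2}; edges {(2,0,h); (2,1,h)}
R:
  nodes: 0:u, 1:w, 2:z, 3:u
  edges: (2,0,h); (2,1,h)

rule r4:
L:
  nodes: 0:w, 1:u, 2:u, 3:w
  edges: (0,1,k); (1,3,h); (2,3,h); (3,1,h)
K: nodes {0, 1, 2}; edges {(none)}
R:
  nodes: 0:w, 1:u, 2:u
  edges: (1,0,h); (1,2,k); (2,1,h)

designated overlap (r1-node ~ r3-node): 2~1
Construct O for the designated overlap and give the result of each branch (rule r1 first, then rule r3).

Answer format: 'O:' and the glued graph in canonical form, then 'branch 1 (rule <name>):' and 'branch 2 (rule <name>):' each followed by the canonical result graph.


O:
nodes: 0:w, 1:u, 2:w, 3:u, 4:u, 5:z
edges: (0,1,g); (1,0,g); (2,0,h); (2,5,k); (5,2,h); (5,4,h)
branch 1 (rule r1):
nodes: 0:w, 1:u, 3:u, 4:u, 5:z
edges: (0,1,g); (1,0,g); (5,4,h)
branch 2 (rule r3):
nodes: 0:w, 1:u, 2:w, 3:u, 4:u, 5:z, 6:u
edges: (0,1,g); (1,0,g); (2,0,h); (5,2,h); (5,4,h)


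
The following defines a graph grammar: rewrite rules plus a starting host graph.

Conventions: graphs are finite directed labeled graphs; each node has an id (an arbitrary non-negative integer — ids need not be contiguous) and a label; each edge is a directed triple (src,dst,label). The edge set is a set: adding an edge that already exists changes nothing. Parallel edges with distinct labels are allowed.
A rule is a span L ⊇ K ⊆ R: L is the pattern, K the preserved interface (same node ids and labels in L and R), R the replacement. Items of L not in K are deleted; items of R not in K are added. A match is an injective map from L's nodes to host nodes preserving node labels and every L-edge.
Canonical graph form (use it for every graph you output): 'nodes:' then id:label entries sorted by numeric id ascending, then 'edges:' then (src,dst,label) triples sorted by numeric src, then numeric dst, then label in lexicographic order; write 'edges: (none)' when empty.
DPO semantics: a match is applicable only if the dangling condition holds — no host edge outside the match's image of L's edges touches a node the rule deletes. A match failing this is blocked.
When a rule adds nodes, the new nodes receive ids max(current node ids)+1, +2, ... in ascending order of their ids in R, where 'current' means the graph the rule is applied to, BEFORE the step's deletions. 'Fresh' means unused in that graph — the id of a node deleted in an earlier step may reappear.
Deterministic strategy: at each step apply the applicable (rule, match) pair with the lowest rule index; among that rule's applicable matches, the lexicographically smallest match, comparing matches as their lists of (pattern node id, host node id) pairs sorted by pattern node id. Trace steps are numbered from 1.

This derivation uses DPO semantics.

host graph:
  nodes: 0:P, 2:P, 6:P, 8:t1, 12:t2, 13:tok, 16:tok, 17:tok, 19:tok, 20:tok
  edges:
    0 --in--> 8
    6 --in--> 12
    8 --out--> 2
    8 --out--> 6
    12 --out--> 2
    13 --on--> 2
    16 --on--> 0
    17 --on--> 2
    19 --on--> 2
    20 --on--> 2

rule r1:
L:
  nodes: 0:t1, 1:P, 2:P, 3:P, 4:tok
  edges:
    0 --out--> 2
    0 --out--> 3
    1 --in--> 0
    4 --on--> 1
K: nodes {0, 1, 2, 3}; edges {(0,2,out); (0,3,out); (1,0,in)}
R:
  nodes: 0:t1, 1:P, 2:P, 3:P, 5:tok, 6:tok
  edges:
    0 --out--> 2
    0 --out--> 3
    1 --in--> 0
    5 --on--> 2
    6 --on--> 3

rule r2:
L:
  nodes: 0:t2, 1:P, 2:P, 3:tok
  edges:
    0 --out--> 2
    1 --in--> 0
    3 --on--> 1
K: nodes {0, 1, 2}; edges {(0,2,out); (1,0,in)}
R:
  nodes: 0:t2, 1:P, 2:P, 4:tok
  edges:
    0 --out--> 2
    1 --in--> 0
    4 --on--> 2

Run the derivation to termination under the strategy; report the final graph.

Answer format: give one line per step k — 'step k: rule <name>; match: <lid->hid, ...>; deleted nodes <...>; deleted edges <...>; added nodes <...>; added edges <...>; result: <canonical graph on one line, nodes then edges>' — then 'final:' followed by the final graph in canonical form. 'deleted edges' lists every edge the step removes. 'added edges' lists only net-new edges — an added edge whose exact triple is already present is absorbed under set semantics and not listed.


step 1: rule r1; match: 0->8, 1->0, 2->2, 3->6, 4->16; deleted nodes 16; deleted edges (16,0,on); added nodes 21, 22; added edges (21,2,on); (22,6,on); result: nodes: 0:P, 2:P, 6:P, 8:t1, 12:t2, 13:tok, 17:tok, 19:tok, 20:tok, 21:tok, 22:tok edges: (0,8,in); (6,12,in); (8,2,out); (8,6,out); (12,2,out); (13,2,on); (17,2,on); (19,2,on); (20,2,on); (21,2,on); (22,6,on)
step 2: rule r2; match: 0->12, 1->6, 2->2, 3->22; deleted nodes 22; deleted edges (22,6,on); added nodes 23; added edges (23,2,on); result: nodes: 0:P, 2:P, 6:P, 8:t1, 12:t2, 13:tok, 17:tok, 19:tok, 20:tok, 21:tok, 23:tok edges: (0,8,in); (6,12,in); (8,2,out); (8,6,out); (12,2,out); (13,2,on); (17,2,on); (19,2,on); (20,2,on); (21,2,on); (23,2,on)
final:
nodes: 0:P, 2:P, 6:P, 8:t1, 12:t2, 13:tok, 17:tok, 19:tok, 20:tok, 21:tok, 23:tok
edges: (0,8,in); (6,12,in); (8,2,out); (8,6,out); (12,2,out); (13,2,on); (17,2,on); (19,2,on); (20,2,on); (21,2,on); (23,2,on)


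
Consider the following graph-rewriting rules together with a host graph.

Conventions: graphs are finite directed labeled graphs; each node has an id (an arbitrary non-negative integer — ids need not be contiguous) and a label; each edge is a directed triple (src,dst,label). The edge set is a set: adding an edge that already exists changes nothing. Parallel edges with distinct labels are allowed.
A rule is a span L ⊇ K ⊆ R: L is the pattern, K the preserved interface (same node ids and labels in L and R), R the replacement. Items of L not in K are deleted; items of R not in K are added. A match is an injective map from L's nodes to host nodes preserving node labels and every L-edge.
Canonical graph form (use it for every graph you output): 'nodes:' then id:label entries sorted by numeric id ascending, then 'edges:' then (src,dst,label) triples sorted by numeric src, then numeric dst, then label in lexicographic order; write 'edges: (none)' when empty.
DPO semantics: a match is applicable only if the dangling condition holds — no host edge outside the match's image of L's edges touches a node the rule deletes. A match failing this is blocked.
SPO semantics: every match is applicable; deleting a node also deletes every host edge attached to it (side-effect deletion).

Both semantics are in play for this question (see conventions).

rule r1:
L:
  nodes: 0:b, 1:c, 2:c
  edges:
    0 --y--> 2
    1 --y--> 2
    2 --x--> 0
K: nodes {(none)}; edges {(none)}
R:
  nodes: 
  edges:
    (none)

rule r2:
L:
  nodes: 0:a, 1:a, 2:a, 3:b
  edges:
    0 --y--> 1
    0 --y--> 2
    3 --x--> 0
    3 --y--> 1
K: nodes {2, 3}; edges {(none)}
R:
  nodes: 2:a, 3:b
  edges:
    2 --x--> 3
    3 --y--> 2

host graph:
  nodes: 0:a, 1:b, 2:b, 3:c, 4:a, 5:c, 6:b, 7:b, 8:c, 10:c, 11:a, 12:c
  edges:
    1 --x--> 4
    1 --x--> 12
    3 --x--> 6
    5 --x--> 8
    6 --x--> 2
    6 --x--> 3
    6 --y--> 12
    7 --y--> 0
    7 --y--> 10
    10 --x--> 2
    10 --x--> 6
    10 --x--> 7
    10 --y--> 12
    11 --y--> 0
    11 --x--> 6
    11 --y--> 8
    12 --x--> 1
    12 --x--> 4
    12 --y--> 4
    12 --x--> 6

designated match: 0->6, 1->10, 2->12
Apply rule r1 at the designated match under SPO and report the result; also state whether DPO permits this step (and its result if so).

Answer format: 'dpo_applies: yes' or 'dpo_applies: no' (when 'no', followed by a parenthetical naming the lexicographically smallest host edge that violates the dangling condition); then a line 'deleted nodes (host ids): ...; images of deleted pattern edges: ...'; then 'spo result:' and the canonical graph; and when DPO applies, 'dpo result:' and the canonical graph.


dpo_applies: no
(the rule deletes node 12, which keeps host edge (1,12,x) outside the match image — the dangling condition fails, DPO blocks; SPO proceeds and side-deletes such edges)
deleted nodes (host ids): 6, 10, 12; images of deleted pattern edges: (6,12,y); (10,12,y); (12,6,x)
spo result:
nodes: 0:a, 1:b, 2:b, 3:c, 4:a, 5:c, 7:b, 8:c, 11:a
edges: (1,4,x); (5,8,x); (7,0,y); (11,0,y); (11,8,y)


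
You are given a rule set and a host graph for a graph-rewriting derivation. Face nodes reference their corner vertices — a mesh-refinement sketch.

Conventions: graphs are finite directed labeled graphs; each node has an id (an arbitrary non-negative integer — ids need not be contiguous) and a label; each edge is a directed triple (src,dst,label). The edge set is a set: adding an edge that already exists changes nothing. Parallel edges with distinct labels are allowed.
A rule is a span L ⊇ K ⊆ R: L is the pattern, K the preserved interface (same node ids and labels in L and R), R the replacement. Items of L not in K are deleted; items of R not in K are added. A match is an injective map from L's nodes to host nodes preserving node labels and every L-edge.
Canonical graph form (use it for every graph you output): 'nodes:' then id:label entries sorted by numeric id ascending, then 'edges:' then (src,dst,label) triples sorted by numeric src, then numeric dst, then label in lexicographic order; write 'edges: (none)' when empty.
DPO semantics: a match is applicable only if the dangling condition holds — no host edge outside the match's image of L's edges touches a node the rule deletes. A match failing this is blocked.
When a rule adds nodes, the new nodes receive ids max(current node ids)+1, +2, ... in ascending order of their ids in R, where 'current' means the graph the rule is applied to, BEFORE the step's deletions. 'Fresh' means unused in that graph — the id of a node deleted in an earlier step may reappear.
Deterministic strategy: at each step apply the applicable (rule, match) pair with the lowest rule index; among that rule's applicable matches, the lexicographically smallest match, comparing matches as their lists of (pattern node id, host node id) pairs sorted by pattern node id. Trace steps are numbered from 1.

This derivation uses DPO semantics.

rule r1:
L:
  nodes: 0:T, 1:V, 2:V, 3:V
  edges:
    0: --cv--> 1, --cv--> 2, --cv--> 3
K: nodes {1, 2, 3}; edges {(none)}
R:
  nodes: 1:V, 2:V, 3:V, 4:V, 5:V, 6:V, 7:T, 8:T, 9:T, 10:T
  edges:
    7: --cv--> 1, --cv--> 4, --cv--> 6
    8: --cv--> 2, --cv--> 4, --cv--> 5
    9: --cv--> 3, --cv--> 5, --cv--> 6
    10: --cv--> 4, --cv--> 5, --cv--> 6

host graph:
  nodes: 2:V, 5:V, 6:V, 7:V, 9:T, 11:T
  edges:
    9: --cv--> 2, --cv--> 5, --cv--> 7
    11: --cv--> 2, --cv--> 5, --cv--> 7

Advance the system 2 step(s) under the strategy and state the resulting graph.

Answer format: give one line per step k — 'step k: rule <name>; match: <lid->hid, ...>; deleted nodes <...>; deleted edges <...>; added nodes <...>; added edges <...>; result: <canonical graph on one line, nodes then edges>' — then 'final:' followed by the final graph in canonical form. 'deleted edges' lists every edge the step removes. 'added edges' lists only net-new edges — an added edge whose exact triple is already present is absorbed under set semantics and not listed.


step 1: rule r1; match: 0->9, 1->2, 2->5, 3->7; deleted nodes 9; deleted edges (9,2,cv); (9,5,cv); (9,7,cv); added nodes 12, 13, 14, 15, 16, 17, 18; added edges (15,2,cv); (15,12,cv); (15,14,cv); (16,5,cv); (16,12,cv); (16,13,cv); (17,7,cv); (17,13,cv); (17,14,cv); (18,12,cv); (18,13,cv); (18,14,cv); result: nodes: 2:V, 5:V, 6:V, 7:V, 11:T, 12:V, 13:V, 14:V, 15:T, 16:T, 17:T, 18:T edges: (11,2,cv); (11,5,cv); (11,7,cv); (15,2,cv); (15,12,cv); (15,14,cv); (16,5,cv); (16,12,cv); (16,13,cv); (17,7,cv); (17,13,cv); (17,14,cv); (18,12,cv); (18,13,cv); (18,14,cv)
step 2: rule r1; match: 0->11, 1->2, 2->5, 3->7; deleted nodes 11; deleted edges (11,2,cv); (11,5,cv); (11,7,cv); added nodes 19, 20, 21, 22, 23, 24, 25; added edges (22,2,cv); (22,19,cv); (22,21,cv); (23,5,cv); (23,19,cv); (23,20,cv); (24,7,cv); (24,20,cv); (24,21,cv); (25,19,cv); (25,20,cv); (25,21,cv); result: nodes: 2:V, 5:V, 6:V, 7:V, 12:V, 13:V, 14:V, 15:T, 16:T, 17:T, 18:T, 19:V, 20:V, 21:V, 22:T, 23:T, 24:T, 25:T edges: (15,2,cv); (15,12,cv); (15,14,cv); (16,5,cv); (16,12,cv); (16,13,cv); (17,7,cv); (17,13,cv); (17,14,cv); (18,12,cv); (18,13,cv); (18,14,cv); (22,2,cv); (22,19,cv); (22,21,cv); (23,5,cv); (23,19,cv); (23,20,cv); (24,7,cv); (24,20,cv); (24,21,cv); (25,19,cv); (25,20,cv); (25,21,cv)
final:
nodes: 2:V, 5:V, 6:V, 7:V, 12:V, 13:V, 14:V, 15:T, 16:T, 17:T, 18:T, 19:V, 20:V, 21:V, 22:T, 23:T, 24:T, 25:T
edges: (15,2,cv); (15,12,cv); (15,14,cv); (16,5,cv); (16,12,cv); (16,13,cv); (17,7,cv); (17,13,cv); (17,14,cv); (18,12,cv); (18,13,cv); (18,14,cv); (22,2,cv); (22,19,cv); (22,21,cv); (23,5,cv); (23,19,cv); (23,20,cv); (24,7,cv); (24,20,cv); (24,21,cv); (25,19,cv); (25,20,cv); (25,21,cv)


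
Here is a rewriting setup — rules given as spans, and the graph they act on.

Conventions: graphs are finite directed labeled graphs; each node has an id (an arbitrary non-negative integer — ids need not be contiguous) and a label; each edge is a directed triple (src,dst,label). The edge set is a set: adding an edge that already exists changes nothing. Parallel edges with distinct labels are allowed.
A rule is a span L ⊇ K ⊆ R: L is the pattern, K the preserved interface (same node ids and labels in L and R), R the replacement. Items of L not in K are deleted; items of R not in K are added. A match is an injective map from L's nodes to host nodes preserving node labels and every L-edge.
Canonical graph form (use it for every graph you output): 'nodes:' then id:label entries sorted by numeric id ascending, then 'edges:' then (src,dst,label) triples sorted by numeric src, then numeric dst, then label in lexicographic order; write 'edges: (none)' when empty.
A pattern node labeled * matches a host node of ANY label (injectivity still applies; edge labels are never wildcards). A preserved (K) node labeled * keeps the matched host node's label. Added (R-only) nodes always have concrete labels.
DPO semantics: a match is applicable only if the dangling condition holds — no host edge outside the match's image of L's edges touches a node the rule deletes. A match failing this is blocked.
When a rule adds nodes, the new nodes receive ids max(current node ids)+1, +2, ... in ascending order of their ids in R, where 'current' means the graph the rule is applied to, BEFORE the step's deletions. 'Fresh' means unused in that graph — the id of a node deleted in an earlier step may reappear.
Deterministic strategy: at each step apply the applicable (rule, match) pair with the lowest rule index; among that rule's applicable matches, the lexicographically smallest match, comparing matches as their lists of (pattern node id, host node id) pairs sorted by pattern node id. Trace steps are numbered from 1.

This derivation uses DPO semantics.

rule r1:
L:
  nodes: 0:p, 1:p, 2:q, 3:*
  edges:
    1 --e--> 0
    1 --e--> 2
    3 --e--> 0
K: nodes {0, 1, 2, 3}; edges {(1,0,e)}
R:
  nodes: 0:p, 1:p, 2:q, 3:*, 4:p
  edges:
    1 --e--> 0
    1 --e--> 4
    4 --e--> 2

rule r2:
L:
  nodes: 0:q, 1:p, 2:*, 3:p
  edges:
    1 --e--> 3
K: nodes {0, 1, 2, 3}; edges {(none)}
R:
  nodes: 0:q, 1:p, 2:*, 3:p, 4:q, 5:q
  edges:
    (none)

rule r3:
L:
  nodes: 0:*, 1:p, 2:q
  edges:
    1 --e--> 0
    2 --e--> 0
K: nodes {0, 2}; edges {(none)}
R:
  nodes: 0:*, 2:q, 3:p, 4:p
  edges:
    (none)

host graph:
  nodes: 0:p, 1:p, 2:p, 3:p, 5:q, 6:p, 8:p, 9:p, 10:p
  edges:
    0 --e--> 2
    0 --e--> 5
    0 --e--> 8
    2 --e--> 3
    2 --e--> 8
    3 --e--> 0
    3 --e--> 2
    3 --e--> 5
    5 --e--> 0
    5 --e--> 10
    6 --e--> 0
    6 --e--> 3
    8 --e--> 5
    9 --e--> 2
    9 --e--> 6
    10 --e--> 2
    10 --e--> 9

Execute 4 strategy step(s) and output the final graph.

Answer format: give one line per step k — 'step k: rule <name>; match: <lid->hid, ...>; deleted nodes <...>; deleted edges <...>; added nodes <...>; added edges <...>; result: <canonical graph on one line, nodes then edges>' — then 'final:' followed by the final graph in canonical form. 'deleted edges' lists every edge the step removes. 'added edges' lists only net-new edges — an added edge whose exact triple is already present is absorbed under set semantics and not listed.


step 1: rule r1; match: 0->0, 1->3, 2->5, 3->6; deleted nodes (none); deleted edges (3,5,e); (6,0,e); added nodes 11; added edges (3,11,e); (11,5,e); result: nodes: 0:p, 1:p, 2:p, 3:p, 5:q, 6:p, 8:p, 9:p, 10:p, 11:p edges: (0,2,e); (0,5,e); (0,8,e); (2,3,e); (2,8,e); (3,0,e); (3,2,e); (3,11,e); (5,0,e); (5,10,e); (6,3,e); (8,5,e); (9,2,e); (9,6,e); (10,2,e); (10,9,e); (11,5,e)
step 2: rule r1; match: 0->2, 1->0, 2->5, 3->3; deleted nodes (none); deleted edges (0,5,e); (3,2,e); added nodes 12; added edges (0,12,e); (12,5,e); result: nodes: 0:p, 1:p, 2:p, 3:p, 5:q, 6:p, 8:p, 9:p, 10:p, 11:p, 12:p edges: (0,2,e); (0,8,e); (0,12,e); (2,3,e); (2,8,e); (3,0,e); (3,11,e); (5,0,e); (5,10,e); (6,3,e); (8,5,e); (9,2,e); (9,6,e); (10,2,e); (10,9,e); (11,5,e); (12,5,e)
step 3: rule r2; match: 0->5, 1->0, 2->1, 3->2; deleted nodes (none); deleted edges (0,2,e); added nodes 13, 14; added edges (none); result: nodes: 0:p, 1:p, 2:p, 3:p, 5:q, 6:p, 8:p, 9:p, 10:p, 11:p, 12:p, 13:q, 14:q edges: (0,8,e); (0,12,e); (2,3,e); (2,8,e); (3,0,e); (3,11,e); (5,0,e); (5,10,e); (6,3,e); (8,5,e); (9,2,e); (9,6,e); (10,2,e); (10,9,e); (11,5,e); (12,5,e)
step 4: rule r2; match: 0->5, 1->0, 2->1, 3->8; deleted nodes (none); deleted edges (0,8,e); added nodes 15, 16; added edges (none); result: nodes: 0:p, 1:p, 2:p, 3:p, 5:q, 6:p, 8:p, 9:p, 10:p, 11:p, 12:p, 13:q, 14:q, 15:q, 16:q edges: (0,12,e); (2,3,e); (2,8,e); (3,0,e); (3,11,e); (5,0,e); (5,10,e); (6,3,e); (8,5,e); (9,2,e); (9,6,e); (10,2,e); (10,9,e); (11,5,e); (12,5,e)
final:
nodes: 0:p, 1:p, 2:p, 3:p, 5:q, 6:p, 8:p, 9:p, 10:p, 11:p, 12:p, 13:q, 14:q, 15:q, 16:q
edges: (0,12,e); (2,3,e); (2,8,e); (3,0,e); (3,11,e); (5,0,e); (5,10,e); (6,3,e); (8,5,e); (9,2,e); (9,6,e); (10,2,e); (10,9,e); (11,5,e); (12,5,e)
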